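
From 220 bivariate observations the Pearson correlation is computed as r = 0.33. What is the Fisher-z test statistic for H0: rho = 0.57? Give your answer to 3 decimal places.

-4.488

z_r = atanh(0.33) = 0.342828,  z_0 = atanh(0.57) = 0.647523
SE = 1/√(n−3) = 1/√217 = 0.067884
z = (z_r − z_0)/SE = (0.342828 − 0.647523) / 0.067884 = -0.304695 / 0.067884 = -4.488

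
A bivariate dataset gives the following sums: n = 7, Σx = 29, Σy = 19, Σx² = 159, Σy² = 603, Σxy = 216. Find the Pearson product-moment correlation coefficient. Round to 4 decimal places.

S_xy = nΣxy − ΣxΣy = 7·216 − 29·19 = 1512 − 551 = 961
S_xx = nΣx² − (Σx)² = 7·159 − 29² = 1113 − 841 = 272
S_yy = nΣy² − (Σy)² = 7·603 − 19² = 4221 − 361 = 3860
r = S_xy / √(S_xx·S_yy) = 961 / √(272·3860) = 961 / √1049920 = 961 / 1024.6560 = 0.9379

0.9379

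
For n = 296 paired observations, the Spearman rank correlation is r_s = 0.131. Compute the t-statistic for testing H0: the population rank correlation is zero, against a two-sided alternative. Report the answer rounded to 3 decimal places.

2.266

1 − r_s² = 1 − 0.017161 = 0.982839;  √(1−r_s²) = 0.991382
√(n−2) = √294 = 17.146428
t = r_s·√(n−2)/√(1−r_s²) = 0.131 · 17.146428 / 0.991382 = 2.266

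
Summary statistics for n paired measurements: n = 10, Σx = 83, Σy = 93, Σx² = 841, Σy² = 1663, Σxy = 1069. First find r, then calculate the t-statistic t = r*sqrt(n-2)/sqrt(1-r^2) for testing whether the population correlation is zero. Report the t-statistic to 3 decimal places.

Numerator: nΣxy − (Σx)(Σy) = 10·1069 − (83)(93) = 2971
Denominator: √[(nΣx²−(Σx)²)(nΣy²−(Σy)²)]
  nΣx²−(Σx)² = 10·841 − 6889 = 1521;  nΣy²−(Σy)² = 10·1663 − 8649 = 7981
  √(1521·7981) = √12139101 = 3484.1213
r = 2971 / 3484.1213 = 0.8527
t = r·√(n−2)/√(1−r²) = 0.8527·√8 / √(1−0.727097) = 2.411800 / 0.522401 = 4.617

4.617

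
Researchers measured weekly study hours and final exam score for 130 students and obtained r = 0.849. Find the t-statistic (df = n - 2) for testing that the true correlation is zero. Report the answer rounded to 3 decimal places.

1 − r² = 1 − 0.720801 = 0.279199;  √(1−r²) = 0.528393
√(n−2) = √128 = 11.313708
t = r·√(n−2)/√(1−r²) = 0.849 · 11.313708 / 0.528393 = 18.178

18.178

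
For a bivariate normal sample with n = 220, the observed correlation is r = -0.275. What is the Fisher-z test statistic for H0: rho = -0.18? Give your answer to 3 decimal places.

-1.477

z_r = atanh(-0.275) = -0.282265,  z_0 = atanh(-0.18) = -0.181983
SE = 1/√(n−3) = 1/√217 = 0.067884
z = (z_r − z_0)/SE = (-0.282265 − (-0.181983)) / 0.067884 = -0.100282 / 0.067884 = -1.477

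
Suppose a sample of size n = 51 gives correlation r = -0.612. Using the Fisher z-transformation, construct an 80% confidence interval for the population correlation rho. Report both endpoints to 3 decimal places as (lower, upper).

z_r = atanh(-0.612) = -0.712113;  SE = 1/√(n−3) = 1/√48 = 0.144338
z-limits: -0.712113 ± 1.282·0.144338 = -0.712113 ± 0.185041 = [-0.897154, -0.527072]
ρ-limits: (tanh -0.897154, tanh -0.527072) = (-0.715, -0.483)

(-0.715, -0.483)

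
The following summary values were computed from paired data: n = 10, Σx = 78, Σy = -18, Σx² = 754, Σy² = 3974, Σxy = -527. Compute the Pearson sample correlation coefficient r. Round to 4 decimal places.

-0.5103

Numerator: nΣxy − (Σx)(Σy) = 10·(-527) − (78)(-18) = -3866
Denominator: √[(nΣx²−(Σx)²)(nΣy²−(Σy)²)]
  nΣx²−(Σx)² = 10·754 − 6084 = 1456;  nΣy²−(Σy)² = 10·3974 − 324 = 39416
  √(1456·39416) = √57389696 = 7575.5987
r = -3866 / 7575.5987 = -0.5103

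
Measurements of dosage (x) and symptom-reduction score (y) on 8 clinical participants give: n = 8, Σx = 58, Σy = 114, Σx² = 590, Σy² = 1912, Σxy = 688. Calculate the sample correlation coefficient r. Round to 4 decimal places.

S_xy = nΣxy − ΣxΣy = 8·688 − 58·114 = 5504 − 6612 = -1108
S_xx = nΣx² − (Σx)² = 8·590 − 58² = 4720 − 3364 = 1356
S_yy = nΣy² − (Σy)² = 8·1912 − 114² = 15296 − 12996 = 2300
r = S_xy / √(S_xx·S_yy) = -1108 / √(1356·2300) = -1108 / √3118800 = -1108 / 1766.0125 = -0.6274

-0.6274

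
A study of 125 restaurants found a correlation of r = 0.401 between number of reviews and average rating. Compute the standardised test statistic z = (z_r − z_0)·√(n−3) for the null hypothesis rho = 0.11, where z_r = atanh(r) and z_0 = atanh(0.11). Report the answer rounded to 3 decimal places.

z_r = atanh(0.401) = 0.424840,  z_0 = atanh(0.11) = 0.110447
SE = 1/√(n−3) = 1/√122 = 0.090536
z = (z_r − z_0)/SE = (0.424840 − 0.110447) / 0.090536 = 0.314393 / 0.090536 = 3.473

3.473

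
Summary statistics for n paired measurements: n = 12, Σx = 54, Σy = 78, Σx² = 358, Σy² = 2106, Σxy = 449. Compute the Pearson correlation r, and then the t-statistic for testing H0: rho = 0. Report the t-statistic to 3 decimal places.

0.742

S_xy = nΣxy − ΣxΣy = 12·449 − 54·78 = 5388 − 4212 = 1176
S_xx = nΣx² − (Σx)² = 12·358 − 54² = 4296 − 2916 = 1380
S_yy = nΣy² − (Σy)² = 12·2106 − 78² = 25272 − 6084 = 19188
r = S_xy / √(S_xx·S_yy) = 1176 / √(1380·19188) = 1176 / √26479440 = 1176 / 5145.8177 = 0.2285
t = r·√(n−2)/√(1−r²) = 0.2285·√10 / √(1−0.052212) = 0.722580 / 0.973544 = 0.742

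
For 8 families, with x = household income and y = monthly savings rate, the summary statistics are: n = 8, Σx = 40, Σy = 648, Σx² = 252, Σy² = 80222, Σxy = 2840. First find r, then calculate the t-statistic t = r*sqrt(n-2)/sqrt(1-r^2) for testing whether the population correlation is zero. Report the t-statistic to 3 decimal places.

-0.865

S_xy = nΣxy − ΣxΣy = 8·2840 − 40·648 = 22720 − 25920 = -3200
S_xx = nΣx² − (Σx)² = 8·252 − 40² = 2016 − 1600 = 416
S_yy = nΣy² − (Σy)² = 8·80222 − 648² = 641776 − 419904 = 221872
r = S_xy / √(S_xx·S_yy) = -3200 / √(416·221872) = -3200 / √92298752 = -3200 / 9607.2239 = -0.3331
t = r·√(n−2)/√(1−r²) = -0.3331·√6 / √(1−0.110956) = -0.815925 / 0.942891 = -0.865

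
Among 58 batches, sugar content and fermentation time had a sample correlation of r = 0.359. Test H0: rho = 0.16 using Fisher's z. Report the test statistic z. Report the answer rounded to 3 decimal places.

1.590

Fisher z: atanh(0.359) = 0.375737, atanh(0.16) = 0.161387
z = (z_r − z_0)·√(n−3) = (0.375737 − 0.161387)·√55 = 0.214350 · 7.416198 = 1.590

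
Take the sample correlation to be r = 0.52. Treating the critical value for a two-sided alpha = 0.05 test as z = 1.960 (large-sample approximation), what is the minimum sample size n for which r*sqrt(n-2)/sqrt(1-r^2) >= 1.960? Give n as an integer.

13

Need r·√(n−2)/√(1−r²) ≥ 1.960
√(n−2) ≥ 1.960·√(1−0.2704) / 0.52 = 1.960·0.854166 / 0.52 = 3.2195
n−2 ≥ 10.3652  ⇒  n ≥ 12.3652
Smallest integer n = 13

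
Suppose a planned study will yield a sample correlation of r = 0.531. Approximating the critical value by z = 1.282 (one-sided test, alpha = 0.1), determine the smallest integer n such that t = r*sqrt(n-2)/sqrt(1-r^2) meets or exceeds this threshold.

r√(n−2)/√(1−r²) ≥ 1.282  ⇔  n−2 ≥ (1.282)²·(1−r²)/r²
(1−r²)/r² = (1−0.281961)/0.281961 = 2.5466
n ≥ 2 + 1.643524·2.5466 = 2 + 4.1854 = 6.1854
⌈6.1854⌉ = 7

7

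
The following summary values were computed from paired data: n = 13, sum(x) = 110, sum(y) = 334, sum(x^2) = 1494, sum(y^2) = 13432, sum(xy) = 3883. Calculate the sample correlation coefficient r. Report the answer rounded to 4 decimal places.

Numerator: nΣxy − (Σx)(Σy) = 13·3883 − (110)(334) = 13739
Denominator: √[(nΣx²−(Σx)²)(nΣy²−(Σy)²)]
  nΣx²−(Σx)² = 13·1494 − 12100 = 7322;  nΣy²−(Σy)² = 13·13432 − 111556 = 63060
  √(7322·63060) = √461725320 = 21487.7947
r = 13739 / 21487.7947 = 0.6394

0.6394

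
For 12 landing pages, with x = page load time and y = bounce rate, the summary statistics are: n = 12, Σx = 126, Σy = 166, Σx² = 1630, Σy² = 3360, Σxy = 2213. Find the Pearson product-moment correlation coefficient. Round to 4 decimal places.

0.8225

Numerator: nΣxy − (Σx)(Σy) = 12·2213 − (126)(166) = 5640
Denominator: √[(nΣx²−(Σx)²)(nΣy²−(Σy)²)]
  nΣx²−(Σx)² = 12·1630 − 15876 = 3684;  nΣy²−(Σy)² = 12·3360 − 27556 = 12764
  √(3684·12764) = √47022576 = 6857.3009
r = 5640 / 6857.3009 = 0.8225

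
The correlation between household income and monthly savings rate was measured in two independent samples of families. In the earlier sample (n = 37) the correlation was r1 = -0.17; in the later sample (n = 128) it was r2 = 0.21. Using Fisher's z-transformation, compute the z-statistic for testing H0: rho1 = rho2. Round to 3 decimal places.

-1.990

Fisher z-transforms: z1 = atanh(-0.17) = -0.171667, z2 = atanh(0.21) = 0.213171; difference d = -0.384838
Var(d) = 1/34 + 1/125 = 0.0294118 + 0.0080000 = 0.0374118
z = d/√Var(d) = -0.384838 / √0.0374118 = -0.384838 / 0.193421 = -1.990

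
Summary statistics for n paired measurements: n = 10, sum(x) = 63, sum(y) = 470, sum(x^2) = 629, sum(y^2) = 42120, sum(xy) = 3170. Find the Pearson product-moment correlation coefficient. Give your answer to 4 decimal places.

Numerator: nΣxy − (Σx)(Σy) = 10·3170 − (63)(470) = 2090
Denominator: √[(nΣx²−(Σx)²)(nΣy²−(Σy)²)]
  nΣx²−(Σx)² = 10·629 − 3969 = 2321;  nΣy²−(Σy)² = 10·42120 − 220900 = 200300
  √(2321·200300) = √464896300 = 21561.4540
r = 2090 / 21561.4540 = 0.0969

0.0969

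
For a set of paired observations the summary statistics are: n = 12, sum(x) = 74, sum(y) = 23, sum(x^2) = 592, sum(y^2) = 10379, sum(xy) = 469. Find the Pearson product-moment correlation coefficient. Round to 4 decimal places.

0.2763

Numerator: nΣxy − (Σx)(Σy) = 12·469 − (74)(23) = 3926
Denominator: √[(nΣx²−(Σx)²)(nΣy²−(Σy)²)]
  nΣx²−(Σx)² = 12·592 − 5476 = 1628;  nΣy²−(Σy)² = 12·10379 − 529 = 124019
  √(1628·124019) = √201902932 = 14209.2552
r = 3926 / 14209.2552 = 0.2763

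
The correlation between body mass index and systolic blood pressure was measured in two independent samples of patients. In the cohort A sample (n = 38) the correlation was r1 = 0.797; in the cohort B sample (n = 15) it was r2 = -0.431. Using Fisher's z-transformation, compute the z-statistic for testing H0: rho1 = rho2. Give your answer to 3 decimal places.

Fisher z-transforms: z1 = atanh(0.797) = 1.090334, z2 = atanh(-0.431) = -0.461124; difference d = 1.551458
Var(d) = 1/35 + 1/12 = 0.0285714 + 0.0833333 = 0.1119047
z = d/√Var(d) = 1.551458 / √0.1119047 = 1.551458 / 0.334522 = 4.638

4.638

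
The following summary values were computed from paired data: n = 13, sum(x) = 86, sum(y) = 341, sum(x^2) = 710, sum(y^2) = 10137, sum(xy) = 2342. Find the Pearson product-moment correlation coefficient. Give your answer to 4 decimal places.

0.2101

Numerator: nΣxy − (Σx)(Σy) = 13·2342 − (86)(341) = 1120
Denominator: √[(nΣx²−(Σx)²)(nΣy²−(Σy)²)]
  nΣx²−(Σx)² = 13·710 − 7396 = 1834;  nΣy²−(Σy)² = 13·10137 − 116281 = 15500
  √(1834·15500) = √28427000 = 5331.6977
r = 1120 / 5331.6977 = 0.2101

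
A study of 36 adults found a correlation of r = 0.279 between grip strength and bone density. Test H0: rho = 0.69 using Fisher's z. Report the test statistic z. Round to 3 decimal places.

-3.225

z_r = atanh(0.279) = 0.286597,  z_0 = atanh(0.69) = 0.847956
SE = 1/√(n−3) = 1/√33 = 0.174078
z = (z_r − z_0)/SE = (0.286597 − 0.847956) / 0.174078 = -0.561359 / 0.174078 = -3.225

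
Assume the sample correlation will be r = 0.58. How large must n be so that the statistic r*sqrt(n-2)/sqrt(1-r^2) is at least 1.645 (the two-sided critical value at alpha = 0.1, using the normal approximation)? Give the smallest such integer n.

Need r·√(n−2)/√(1−r²) ≥ 1.645
√(n−2) ≥ 1.645·√(1−0.3364) / 0.58 = 1.645·0.814616 / 0.58 = 2.3104
n−2 ≥ 5.3379  ⇒  n ≥ 7.3379
Smallest integer n = 8

8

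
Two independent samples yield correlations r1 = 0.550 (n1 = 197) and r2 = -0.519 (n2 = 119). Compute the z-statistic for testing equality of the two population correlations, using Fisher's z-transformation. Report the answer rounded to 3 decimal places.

10.168

Fisher z-transforms: z1 = atanh(0.550) = 0.618381, z2 = atanh(-0.519) = -0.574970; difference d = 1.193351
Var(d) = 1/194 + 1/116 = 0.0051546 + 0.0086207 = 0.0137753
z = d/√Var(d) = 1.193351 / √0.0137753 = 1.193351 / 0.117368 = 10.168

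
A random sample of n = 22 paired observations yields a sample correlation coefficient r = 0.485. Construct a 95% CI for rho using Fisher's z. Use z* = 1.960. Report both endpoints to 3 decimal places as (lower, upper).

z_r = atanh(0.485) = 0.529502;  SE = 1/√(n−3) = 1/√19 = 0.229416
z-limits: 0.529502 ± 1.960·0.229416 = 0.529502 ± 0.449655 = [0.079847, 0.979157]
ρ-limits: (tanh 0.079847, tanh 0.979157) = (0.080, 0.753)

(0.080, 0.753)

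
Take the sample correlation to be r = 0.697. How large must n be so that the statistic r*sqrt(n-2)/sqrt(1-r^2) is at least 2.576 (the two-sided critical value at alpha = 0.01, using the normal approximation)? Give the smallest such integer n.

10

r√(n−2)/√(1−r²) ≥ 2.576  ⇔  n−2 ≥ (2.576)²·(1−r²)/r²
(1−r²)/r² = (1−0.485809)/0.485809 = 1.0584
n ≥ 2 + 6.635776·1.0584 = 2 + 7.0233 = 9.0233
⌈9.0233⌉ = 10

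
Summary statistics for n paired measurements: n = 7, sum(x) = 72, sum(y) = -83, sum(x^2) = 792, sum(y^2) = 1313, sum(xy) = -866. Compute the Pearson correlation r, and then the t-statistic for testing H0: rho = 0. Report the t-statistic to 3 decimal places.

-0.212

S_xy = nΣxy − ΣxΣy = 7·(-866) − 72·(-83) = -6062 − (-5976) = -86
S_xx = nΣx² − (Σx)² = 7·792 − 72² = 5544 − 5184 = 360
S_yy = nΣy² − (Σy)² = 7·1313 − (-83)² = 9191 − 6889 = 2302
r = S_xy / √(S_xx·S_yy) = -86 / √(360·2302) = -86 / √828720 = -86 / 910.3406 = -0.0945
t = r·√(n−2)/√(1−r²) = -0.0945·√5 / √(1−0.008930) = -0.211308 / 0.995525 = -0.212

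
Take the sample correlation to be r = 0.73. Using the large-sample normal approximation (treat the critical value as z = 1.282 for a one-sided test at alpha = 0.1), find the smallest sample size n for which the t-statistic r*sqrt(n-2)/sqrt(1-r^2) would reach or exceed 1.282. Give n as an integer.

Need r·√(n−2)/√(1−r²) ≥ 1.282
√(n−2) ≥ 1.282·√(1−0.5329) / 0.73 = 1.282·0.683447 / 0.73 = 1.2002
n−2 ≥ 1.4405  ⇒  n ≥ 3.4405
Smallest integer n = 4

4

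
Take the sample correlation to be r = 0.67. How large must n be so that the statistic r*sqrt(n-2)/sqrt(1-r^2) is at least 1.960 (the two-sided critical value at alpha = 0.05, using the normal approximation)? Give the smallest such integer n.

7

Need r·√(n−2)/√(1−r²) ≥ 1.960
√(n−2) ≥ 1.960·√(1−0.4489) / 0.67 = 1.960·0.742361 / 0.67 = 2.1717
n−2 ≥ 4.7163  ⇒  n ≥ 6.7163
Smallest integer n = 7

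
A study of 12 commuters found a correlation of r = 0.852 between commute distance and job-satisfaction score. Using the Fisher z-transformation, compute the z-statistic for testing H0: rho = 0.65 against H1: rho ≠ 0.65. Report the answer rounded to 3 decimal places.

1.464

z_r = atanh(0.852) = 1.263405,  z_0 = atanh(0.65) = 0.775299
SE = 1/√(n−3) = 1/√9 = 0.333333
z = (z_r − z_0)/SE = (1.263405 − 0.775299) / 0.333333 = 0.488106 / 0.333333 = 1.464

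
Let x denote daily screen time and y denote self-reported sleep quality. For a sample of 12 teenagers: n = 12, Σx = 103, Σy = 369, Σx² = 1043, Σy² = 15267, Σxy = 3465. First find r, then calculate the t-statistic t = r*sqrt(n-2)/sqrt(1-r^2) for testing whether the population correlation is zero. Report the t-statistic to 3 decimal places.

1.288

S_xy = nΣxy − ΣxΣy = 12·3465 − 103·369 = 41580 − 38007 = 3573
S_xx = nΣx² − (Σx)² = 12·1043 − 103² = 12516 − 10609 = 1907
S_yy = nΣy² − (Σy)² = 12·15267 − 369² = 183204 − 136161 = 47043
r = S_xy / √(S_xx·S_yy) = 3573 / √(1907·47043) = 3573 / √89711001 = 3573 / 9471.5891 = 0.3772
t = r·√(n−2)/√(1−r²) = 0.3772·√10 / √(1−0.142280) = 1.192811 / 0.926132 = 1.288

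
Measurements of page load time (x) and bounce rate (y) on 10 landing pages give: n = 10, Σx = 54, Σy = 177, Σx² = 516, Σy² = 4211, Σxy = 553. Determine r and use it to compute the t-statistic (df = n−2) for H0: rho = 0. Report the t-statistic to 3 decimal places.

S_xy = nΣxy − ΣxΣy = 10·553 − 54·177 = 5530 − 9558 = -4028
S_xx = nΣx² − (Σx)² = 10·516 − 54² = 5160 − 2916 = 2244
S_yy = nΣy² − (Σy)² = 10·4211 − 177² = 42110 − 31329 = 10781
r = S_xy / √(S_xx·S_yy) = -4028 / √(2244·10781) = -4028 / √24192564 = -4028 / 4918.5937 = -0.8189
t = r·√(n−2)/√(1−r²) = -0.8189·√8 / √(1−0.670597) = -2.316199 / 0.573936 = -4.036

-4.036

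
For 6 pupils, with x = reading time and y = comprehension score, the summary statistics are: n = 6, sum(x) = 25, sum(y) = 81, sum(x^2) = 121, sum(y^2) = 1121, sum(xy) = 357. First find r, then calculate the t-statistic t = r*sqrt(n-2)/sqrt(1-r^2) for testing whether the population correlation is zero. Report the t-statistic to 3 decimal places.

Numerator: nΣxy − (Σx)(Σy) = 6·357 − (25)(81) = 117
Denominator: √[(nΣx²−(Σx)²)(nΣy²−(Σy)²)]
  nΣx²−(Σx)² = 6·121 − 625 = 101;  nΣy²−(Σy)² = 6·1121 − 6561 = 165
  √(101·165) = √16665 = 129.0930
r = 117 / 129.0930 = 0.9063
t = r·√(n−2)/√(1−r²) = 0.9063·√4 / √(1−0.821380) = 1.812600 / 0.422635 = 4.289

4.289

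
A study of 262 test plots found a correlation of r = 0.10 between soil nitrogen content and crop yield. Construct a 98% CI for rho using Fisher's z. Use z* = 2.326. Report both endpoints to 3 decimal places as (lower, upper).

z_r = atanh(0.10) = 0.100335;  SE = 1/√(n−3) = 1/√259 = 0.062137
z-limits: 0.100335 ± 2.326·0.062137 = 0.100335 ± 0.144531 = [-0.044196, 0.244866]
ρ-limits: (tanh -0.044196, tanh 0.244866) = (-0.044, 0.240)

(-0.044, 0.240)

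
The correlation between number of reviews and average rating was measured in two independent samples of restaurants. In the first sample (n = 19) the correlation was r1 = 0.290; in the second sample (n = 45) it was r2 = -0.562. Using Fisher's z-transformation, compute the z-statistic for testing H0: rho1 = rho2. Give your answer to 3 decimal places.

Fisher z-transforms: z1 = atanh(0.290) = 0.298566, z2 = atanh(-0.562) = -0.635752; difference d = 0.934318
Var(d) = 1/16 + 1/42 = 0.0625000 + 0.0238095 = 0.0863095
z = d/√Var(d) = 0.934318 / √0.0863095 = 0.934318 / 0.293785 = 3.180

3.180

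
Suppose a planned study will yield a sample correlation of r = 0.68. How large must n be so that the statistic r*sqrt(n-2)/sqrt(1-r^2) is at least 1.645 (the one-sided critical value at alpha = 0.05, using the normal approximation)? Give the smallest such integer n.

6

Need r·√(n−2)/√(1−r²) ≥ 1.645
√(n−2) ≥ 1.645·√(1−0.4624) / 0.68 = 1.645·0.733212 / 0.68 = 1.7737
n−2 ≥ 3.1460  ⇒  n ≥ 5.1460
Smallest integer n = 6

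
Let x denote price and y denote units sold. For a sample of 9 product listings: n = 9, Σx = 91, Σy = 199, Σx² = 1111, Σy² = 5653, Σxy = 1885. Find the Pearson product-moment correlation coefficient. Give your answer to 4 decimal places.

S_xy = nΣxy − ΣxΣy = 9·1885 − 91·199 = 16965 − 18109 = -1144
S_xx = nΣx² − (Σx)² = 9·1111 − 91² = 9999 − 8281 = 1718
S_yy = nΣy² − (Σy)² = 9·5653 − 199² = 50877 − 39601 = 11276
r = S_xy / √(S_xx·S_yy) = -1144 / √(1718·11276) = -1144 / √19372168 = -1144 / 4401.3825 = -0.2599

-0.2599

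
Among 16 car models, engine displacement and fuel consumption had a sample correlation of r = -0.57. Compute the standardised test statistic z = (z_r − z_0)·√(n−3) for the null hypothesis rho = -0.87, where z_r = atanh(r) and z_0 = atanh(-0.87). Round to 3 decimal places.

2.472

z_r = atanh(-0.57) = -0.647523,  z_0 = atanh(-0.87) = -1.333080
SE = 1/√(n−3) = 1/√13 = 0.277350
z = (z_r − z_0)/SE = (-0.647523 − (-1.333080)) / 0.277350 = 0.685557 / 0.277350 = 2.472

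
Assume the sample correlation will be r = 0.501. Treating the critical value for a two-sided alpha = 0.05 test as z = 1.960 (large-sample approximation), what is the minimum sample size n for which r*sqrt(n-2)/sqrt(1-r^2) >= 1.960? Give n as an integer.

14

r√(n−2)/√(1−r²) ≥ 1.960  ⇔  n−2 ≥ (1.960)²·(1−r²)/r²
(1−r²)/r² = (1−0.251001)/0.251001 = 2.9840
n ≥ 2 + 3.8416·2.9840 = 2 + 11.4633 = 13.4633
⌈13.4633⌉ = 14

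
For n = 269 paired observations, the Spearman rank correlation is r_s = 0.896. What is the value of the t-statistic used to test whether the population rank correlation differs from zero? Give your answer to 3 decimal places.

32.971

t = r_s·√(n−2) / √(1−r_s²) with r_s = 0.896, n = 269
  = 0.896·√267 / √(1 − 0.802816)
  = 0.896·16.340135 / 0.444054
  = 14.640761 / 0.444054 = 32.971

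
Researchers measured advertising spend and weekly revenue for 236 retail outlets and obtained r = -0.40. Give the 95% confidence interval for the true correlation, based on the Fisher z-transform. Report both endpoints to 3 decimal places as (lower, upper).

z_r = atanh(-0.40) = -0.423649;  SE = 1/√(n−3) = 1/√233 = 0.065512
z-limits: -0.423649 ± 1.960·0.065512 = -0.423649 ± 0.128404 = [-0.552053, -0.295245]
ρ-limits: (tanh -0.552053, tanh -0.295245) = (-0.502, -0.287)

(-0.502, -0.287)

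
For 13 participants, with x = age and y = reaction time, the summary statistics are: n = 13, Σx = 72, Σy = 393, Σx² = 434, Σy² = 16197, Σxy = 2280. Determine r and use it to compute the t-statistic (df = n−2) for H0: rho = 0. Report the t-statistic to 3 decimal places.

0.912

S_xy = nΣxy − ΣxΣy = 13·2280 − 72·393 = 29640 − 28296 = 1344
S_xx = nΣx² − (Σx)² = 13·434 − 72² = 5642 − 5184 = 458
S_yy = nΣy² − (Σy)² = 13·16197 − 393² = 210561 − 154449 = 56112
r = S_xy / √(S_xx·S_yy) = 1344 / √(458·56112) = 1344 / √25699296 = 1344 / 5069.4473 = 0.2651
t = r·√(n−2)/√(1−r²) = 0.2651·√11 / √(1−0.070278) = 0.879237 / 0.964221 = 0.912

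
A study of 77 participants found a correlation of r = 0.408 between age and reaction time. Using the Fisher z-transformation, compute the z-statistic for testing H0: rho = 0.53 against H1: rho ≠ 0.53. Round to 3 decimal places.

-1.350

z_r = atanh(0.408) = 0.433209,  z_0 = atanh(0.53) = 0.590145
SE = 1/√(n−3) = 1/√74 = 0.116248
z = (z_r − z_0)/SE = (0.433209 − 0.590145) / 0.116248 = -0.156936 / 0.116248 = -1.350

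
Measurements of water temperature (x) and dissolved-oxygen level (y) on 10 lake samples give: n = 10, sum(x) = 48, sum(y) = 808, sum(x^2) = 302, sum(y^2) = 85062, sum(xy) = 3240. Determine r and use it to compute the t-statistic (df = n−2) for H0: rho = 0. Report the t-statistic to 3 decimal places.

S_xy = nΣxy − ΣxΣy = 10·3240 − 48·808 = 32400 − 38784 = -6384
S_xx = nΣx² − (Σx)² = 10·302 − 48² = 3020 − 2304 = 716
S_yy = nΣy² − (Σy)² = 10·85062 − 808² = 850620 − 652864 = 197756
r = S_xy / √(S_xx·S_yy) = -6384 / √(716·197756) = -6384 / √141593296 = -6384 / 11899.2981 = -0.5365
t = r·√(n−2)/√(1−r²) = -0.5365·√8 / √(1−0.287832) = -1.517451 / 0.843900 = -1.798

-1.798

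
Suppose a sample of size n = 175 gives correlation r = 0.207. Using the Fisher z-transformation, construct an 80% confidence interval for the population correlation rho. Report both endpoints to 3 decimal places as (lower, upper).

(0.112, 0.298)

Fisher z: z_r = atanh(r) = ½·ln((1+0.207)/(1−0.207)) = 0.210035
SE(z) = 1/√(n−3) = 1/√172 = 0.076249
80% ⇒ z* = 1.282; margin = 1.282·0.076249 = 0.097751
CI on z-scale: (0.112284, 0.307786)
Back-transform: tanh(0.112284) = 0.111814, tanh(0.307786) = 0.298422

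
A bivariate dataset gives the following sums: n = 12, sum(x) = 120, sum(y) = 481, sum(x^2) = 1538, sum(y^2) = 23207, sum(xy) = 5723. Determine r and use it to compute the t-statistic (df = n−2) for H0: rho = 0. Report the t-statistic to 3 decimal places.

4.109

Numerator: nΣxy − (Σx)(Σy) = 12·5723 − (120)(481) = 10956
Denominator: √[(nΣx²−(Σx)²)(nΣy²−(Σy)²)]
  nΣx²−(Σx)² = 12·1538 − 14400 = 4056;  nΣy²−(Σy)² = 12·23207 − 231361 = 47123
  √(4056·47123) = √191130888 = 13825.0095
r = 10956 / 13825.0095 = 0.7925
t = r·√(n−2)/√(1−r²) = 0.7925·√10 / √(1−0.628056) = 2.506105 / 0.609872 = 4.109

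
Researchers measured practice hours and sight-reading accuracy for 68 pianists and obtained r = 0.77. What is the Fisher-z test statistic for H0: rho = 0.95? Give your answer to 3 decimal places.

z_r = atanh(0.77) = 1.020328,  z_0 = atanh(0.95) = 1.831781
SE = 1/√(n−3) = 1/√65 = 0.124035
z = (z_r − z_0)/SE = (1.020328 − 1.831781) / 0.124035 = -0.811453 / 0.124035 = -6.542

-6.542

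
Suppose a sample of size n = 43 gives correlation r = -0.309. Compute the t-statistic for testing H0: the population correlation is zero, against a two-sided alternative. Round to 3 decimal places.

-2.080

t = r·√(n−2) / √(1−r²) with r = -0.309, n = 43
  = -0.309·√41 / √(1 − 0.095481)
  = -0.309·6.403124 / 0.951062
  = -1.978565 / 0.951062 = -2.080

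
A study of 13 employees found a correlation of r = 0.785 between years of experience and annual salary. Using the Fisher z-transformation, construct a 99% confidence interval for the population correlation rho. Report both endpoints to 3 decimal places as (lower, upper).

z_r = atanh(0.785) = 1.058268;  SE = 1/√(n−3) = 1/√10 = 0.316228
z-limits: 1.058268 ± 2.576·0.316228 = 1.058268 ± 0.814603 = [0.243665, 1.872871]
ρ-limits: (tanh 0.243665, tanh 1.872871) = (0.239, 0.954)

(0.239, 0.954)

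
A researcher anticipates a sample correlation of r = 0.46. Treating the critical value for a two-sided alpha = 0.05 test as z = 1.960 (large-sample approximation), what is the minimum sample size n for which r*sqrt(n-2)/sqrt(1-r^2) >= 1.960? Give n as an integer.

17

Need r·√(n−2)/√(1−r²) ≥ 1.960
√(n−2) ≥ 1.960·√(1−0.2116) / 0.46 = 1.960·0.887919 / 0.46 = 3.7833
n−2 ≥ 14.3134  ⇒  n ≥ 16.3134
Smallest integer n = 17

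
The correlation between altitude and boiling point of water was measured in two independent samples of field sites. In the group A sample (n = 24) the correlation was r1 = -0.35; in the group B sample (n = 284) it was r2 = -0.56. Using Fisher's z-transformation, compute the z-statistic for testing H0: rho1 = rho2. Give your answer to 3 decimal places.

z1 = atanh(-0.35) = -0.365444,  z2 = atanh(-0.56) = -0.632833
SE = √(1/(n1−3) + 1/(n2−3)) = √(1/21 + 1/281) = √(0.0476190 + 0.0035587) = √0.0511777 = 0.226225
z = (z1 − z2)/SE = (-0.365444 − (-0.632833)) / 0.226225 = 0.267389 / 0.226225 = 1.182

1.182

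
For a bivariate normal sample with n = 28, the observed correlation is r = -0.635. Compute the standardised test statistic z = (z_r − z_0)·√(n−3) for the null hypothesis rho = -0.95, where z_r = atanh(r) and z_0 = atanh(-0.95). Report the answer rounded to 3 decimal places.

5.410

Fisher z: atanh(-0.635) = -0.749750, atanh(-0.95) = -1.831781
z = (z_r − z_0)·√(n−3) = (-0.749750 − (-1.831781))·√25 = 1.082031 · 5.000000 = 5.410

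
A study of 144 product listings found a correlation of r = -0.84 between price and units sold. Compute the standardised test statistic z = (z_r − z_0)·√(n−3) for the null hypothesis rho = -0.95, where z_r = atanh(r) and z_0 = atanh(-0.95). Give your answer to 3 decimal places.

Fisher z: atanh(-0.84) = -1.221174, atanh(-0.95) = -1.831781
z = (z_r − z_0)·√(n−3) = (-1.221174 − (-1.831781))·√141 = 0.610607 · 11.874342 = 7.251

7.251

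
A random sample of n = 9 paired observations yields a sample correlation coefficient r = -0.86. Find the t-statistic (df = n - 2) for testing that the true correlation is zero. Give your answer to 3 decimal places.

1 − r² = 1 − 0.7396 = 0.2604;  √(1−r²) = 0.510294
√(n−2) = √7 = 2.645751
t = r·√(n−2)/√(1−r²) = -0.86 · 2.645751 / 0.510294 = -4.459

-4.459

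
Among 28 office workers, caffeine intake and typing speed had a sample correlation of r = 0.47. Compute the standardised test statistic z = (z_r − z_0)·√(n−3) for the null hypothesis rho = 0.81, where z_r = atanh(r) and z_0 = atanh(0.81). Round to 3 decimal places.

Fisher z: atanh(0.47) = 0.510070, atanh(0.81) = 1.127029
z = (z_r − z_0)·√(n−3) = (0.510070 − 1.127029)·√25 = -0.616959 · 5.000000 = -3.085

-3.085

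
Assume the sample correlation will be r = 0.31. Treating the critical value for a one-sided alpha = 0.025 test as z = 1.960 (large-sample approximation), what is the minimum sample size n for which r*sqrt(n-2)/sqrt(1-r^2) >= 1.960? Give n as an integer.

39

r√(n−2)/√(1−r²) ≥ 1.960  ⇔  n−2 ≥ (1.960)²·(1−r²)/r²
(1−r²)/r² = (1−0.0961)/0.0961 = 9.4058
n ≥ 2 + 3.8416·9.4058 = 2 + 36.1333 = 38.1333
⌈38.1333⌉ = 39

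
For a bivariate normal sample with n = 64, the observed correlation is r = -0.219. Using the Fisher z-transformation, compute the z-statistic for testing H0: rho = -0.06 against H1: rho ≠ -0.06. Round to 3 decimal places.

-1.269

z_r = atanh(-0.219) = -0.222605,  z_0 = atanh(-0.06) = -0.060072
SE = 1/√(n−3) = 1/√61 = 0.128037
z = (z_r − z_0)/SE = (-0.222605 − (-0.060072)) / 0.128037 = -0.162533 / 0.128037 = -1.269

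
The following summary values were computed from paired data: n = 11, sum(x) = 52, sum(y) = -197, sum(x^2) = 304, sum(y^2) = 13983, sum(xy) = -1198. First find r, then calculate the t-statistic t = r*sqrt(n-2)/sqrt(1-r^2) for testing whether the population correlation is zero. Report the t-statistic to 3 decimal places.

-1.092

Numerator: nΣxy − (Σx)(Σy) = 11·(-1198) − (52)(-197) = -2934
Denominator: √[(nΣx²−(Σx)²)(nΣy²−(Σy)²)]
  nΣx²−(Σx)² = 11·304 − 2704 = 640;  nΣy²−(Σy)² = 11·13983 − 38809 = 115004
  √(640·115004) = √73602560 = 8579.1934
r = -2934 / 8579.1934 = -0.3420
t = r·√(n−2)/√(1−r²) = -0.3420·√9 / √(1−0.116964) = -1.026000 / 0.939700 = -1.092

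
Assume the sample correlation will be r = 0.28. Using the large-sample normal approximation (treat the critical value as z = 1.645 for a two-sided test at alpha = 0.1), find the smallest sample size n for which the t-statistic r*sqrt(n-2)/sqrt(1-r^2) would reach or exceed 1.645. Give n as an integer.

Need r·√(n−2)/√(1−r²) ≥ 1.645
√(n−2) ≥ 1.645·√(1−0.0784) / 0.28 = 1.645·0.960000 / 0.28 = 5.6400
n−2 ≥ 31.8096  ⇒  n ≥ 33.8096
Smallest integer n = 34

34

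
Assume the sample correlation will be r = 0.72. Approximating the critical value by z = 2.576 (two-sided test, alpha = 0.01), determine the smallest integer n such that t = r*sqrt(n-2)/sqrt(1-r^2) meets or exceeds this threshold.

9

Need r·√(n−2)/√(1−r²) ≥ 2.576
√(n−2) ≥ 2.576·√(1−0.5184) / 0.72 = 2.576·0.693974 / 0.72 = 2.4829
n−2 ≥ 6.1648  ⇒  n ≥ 8.1648
Smallest integer n = 9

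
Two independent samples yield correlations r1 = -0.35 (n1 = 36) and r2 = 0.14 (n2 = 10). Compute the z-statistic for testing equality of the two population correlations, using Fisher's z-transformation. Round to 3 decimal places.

Fisher z-transforms: z1 = atanh(-0.35) = -0.365444, z2 = atanh(0.14) = 0.140926; difference d = -0.506370
Var(d) = 1/33 + 1/7 = 0.0303030 + 0.1428571 = 0.1731601
z = d/√Var(d) = -0.506370 / √0.1731601 = -0.506370 / 0.416125 = -1.217

-1.217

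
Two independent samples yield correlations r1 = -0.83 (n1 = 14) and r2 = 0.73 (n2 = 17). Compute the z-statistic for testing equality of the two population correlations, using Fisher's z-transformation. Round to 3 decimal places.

-5.254

z1 = atanh(-0.83) = -1.188136,  z2 = atanh(0.73) = 0.928727
SE = √(1/(n1−3) + 1/(n2−3)) = √(1/11 + 1/14) = √(0.0909091 + 0.0714286) = √0.1623377 = 0.402912
z = (z1 − z2)/SE = (-1.188136 − 0.928727) / 0.402912 = -2.116863 / 0.402912 = -5.254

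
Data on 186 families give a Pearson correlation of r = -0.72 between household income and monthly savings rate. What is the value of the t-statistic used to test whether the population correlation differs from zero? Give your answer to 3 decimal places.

-14.073

t = r·√(n−2) / √(1−r²) with r = -0.72, n = 186
  = -0.72·√184 / √(1 − 0.5184)
  = -0.72·13.564660 / 0.693974
  = -9.766555 / 0.693974 = -14.073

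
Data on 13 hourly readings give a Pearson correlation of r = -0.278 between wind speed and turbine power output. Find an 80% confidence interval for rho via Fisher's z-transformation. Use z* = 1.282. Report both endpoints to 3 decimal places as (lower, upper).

(-0.599, 0.119)

Fisher z: z_r = atanh(r) = ½·ln((1+(-0.278))/(1−(-0.278))) = -0.285513
SE(z) = 1/√(n−3) = 1/√10 = 0.316228
80% ⇒ z* = 1.282; margin = 1.282·0.316228 = 0.405404
CI on z-scale: (-0.690917, 0.119891)
Back-transform: tanh(-0.690917) = -0.598571, tanh(0.119891) = 0.119320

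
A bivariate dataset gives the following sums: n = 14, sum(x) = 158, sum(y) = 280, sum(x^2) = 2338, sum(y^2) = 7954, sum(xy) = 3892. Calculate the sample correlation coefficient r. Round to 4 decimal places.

0.6405

S_xy = nΣxy − ΣxΣy = 14·3892 − 158·280 = 54488 − 44240 = 10248
S_xx = nΣx² − (Σx)² = 14·2338 − 158² = 32732 − 24964 = 7768
S_yy = nΣy² − (Σy)² = 14·7954 − 280² = 111356 − 78400 = 32956
r = S_xy / √(S_xx·S_yy) = 10248 / √(7768·32956) = 10248 / √256002208 = 10248 / 16000.0690 = 0.6405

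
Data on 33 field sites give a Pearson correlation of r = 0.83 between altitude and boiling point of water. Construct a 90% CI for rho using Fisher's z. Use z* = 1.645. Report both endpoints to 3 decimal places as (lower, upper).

Fisher z: z_r = atanh(r) = ½·ln((1+0.83)/(1−0.83)) = 1.188136
SE(z) = 1/√(n−3) = 1/√30 = 0.182574
90% ⇒ z* = 1.645; margin = 1.645·0.182574 = 0.300334
CI on z-scale: (0.887802, 1.488470)
Back-transform: tanh(0.887802) = 0.710306, tanh(1.488470) = 0.903043

(0.710, 0.903)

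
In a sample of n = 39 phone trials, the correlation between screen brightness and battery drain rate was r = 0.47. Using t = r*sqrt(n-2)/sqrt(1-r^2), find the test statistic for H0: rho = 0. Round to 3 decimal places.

3.239

t = r·√(n−2) / √(1−r²) with r = 0.47, n = 39
  = 0.47·√37 / √(1 − 0.2209)
  = 0.47·6.082763 / 0.882666
  = 2.858899 / 0.882666 = 3.239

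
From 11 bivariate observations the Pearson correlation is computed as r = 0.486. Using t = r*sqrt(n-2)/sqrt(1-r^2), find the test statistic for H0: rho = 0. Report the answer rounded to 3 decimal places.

1.668

1 − r² = 1 − 0.236196 = 0.763804;  √(1−r²) = 0.873959
√(n−2) = √9 = 3.000000
t = r·√(n−2)/√(1−r²) = 0.486 · 3.000000 / 0.873959 = 1.668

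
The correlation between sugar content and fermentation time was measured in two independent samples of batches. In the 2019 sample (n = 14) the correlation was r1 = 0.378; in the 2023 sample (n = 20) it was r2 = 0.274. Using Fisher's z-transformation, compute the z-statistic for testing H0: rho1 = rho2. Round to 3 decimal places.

0.301

z1 = atanh(0.378) = 0.397724,  z2 = atanh(0.274) = 0.281183
SE = √(1/(n1−3) + 1/(n2−3)) = √(1/11 + 1/17) = √(0.0909091 + 0.0588235) = √0.1497326 = 0.386953
z = (z1 − z2)/SE = (0.397724 − 0.281183) / 0.386953 = 0.116541 / 0.386953 = 0.301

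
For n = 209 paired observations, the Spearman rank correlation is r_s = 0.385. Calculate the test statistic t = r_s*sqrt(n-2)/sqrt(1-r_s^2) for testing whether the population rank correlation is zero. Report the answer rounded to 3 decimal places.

1 − r_s² = 1 − 0.148225 = 0.851775;  √(1−r_s²) = 0.922917
√(n−2) = √207 = 14.387495
t = r_s·√(n−2)/√(1−r_s²) = 0.385 · 14.387495 / 0.922917 = 6.002

6.002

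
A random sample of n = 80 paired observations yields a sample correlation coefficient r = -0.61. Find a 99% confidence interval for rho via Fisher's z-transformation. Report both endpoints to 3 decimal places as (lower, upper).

(-0.763, -0.393)

Fisher z: z_r = atanh(r) = ½·ln((1+(-0.61))/(1−(-0.61))) = -0.708921
SE(z) = 1/√(n−3) = 1/√77 = 0.113961
99% ⇒ z* = 2.576; margin = 2.576·0.113961 = 0.293564
CI on z-scale: (-1.002485, -0.415357)
Back-transform: tanh(-1.002485) = -0.762636, tanh(-0.415357) = -0.393012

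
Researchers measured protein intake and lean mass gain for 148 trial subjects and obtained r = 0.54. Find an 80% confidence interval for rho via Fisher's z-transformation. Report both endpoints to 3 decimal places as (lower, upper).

Fisher z: z_r = atanh(r) = ½·ln((1+0.54)/(1−0.54)) = 0.604156
SE(z) = 1/√(n−3) = 1/√145 = 0.083045
80% ⇒ z* = 1.282; margin = 1.282·0.083045 = 0.106464
CI on z-scale: (0.497692, 0.710620)
Back-transform: tanh(0.497692) = 0.460300, tanh(0.710620) = 0.611065

(0.460, 0.611)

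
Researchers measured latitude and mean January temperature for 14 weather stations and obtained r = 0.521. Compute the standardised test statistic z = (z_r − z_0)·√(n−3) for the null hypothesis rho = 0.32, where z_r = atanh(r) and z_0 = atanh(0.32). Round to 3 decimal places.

z_r = atanh(0.521) = 0.577711,  z_0 = atanh(0.32) = 0.331647
SE = 1/√(n−3) = 1/√11 = 0.301511
z = (z_r − z_0)/SE = (0.577711 − 0.331647) / 0.301511 = 0.246064 / 0.301511 = 0.816

0.816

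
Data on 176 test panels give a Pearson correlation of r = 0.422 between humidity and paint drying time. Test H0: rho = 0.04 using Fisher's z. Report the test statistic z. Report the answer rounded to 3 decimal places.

z_r = atanh(0.422) = 0.450123,  z_0 = atanh(0.04) = 0.040021
SE = 1/√(n−3) = 1/√173 = 0.076029
z = (z_r − z_0)/SE = (0.450123 − 0.040021) / 0.076029 = 0.410102 / 0.076029 = 5.394

5.394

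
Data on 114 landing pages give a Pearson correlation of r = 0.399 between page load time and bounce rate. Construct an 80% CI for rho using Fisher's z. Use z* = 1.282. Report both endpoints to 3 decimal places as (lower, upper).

(0.292, 0.496)

z_r = atanh(0.399) = 0.422459;  SE = 1/√(n−3) = 1/√111 = 0.094916
z-limits: 0.422459 ± 1.282·0.094916 = 0.422459 ± 0.121682 = [0.300777, 0.544141]
ρ-limits: (tanh 0.300777, tanh 0.544141) = (0.292, 0.496)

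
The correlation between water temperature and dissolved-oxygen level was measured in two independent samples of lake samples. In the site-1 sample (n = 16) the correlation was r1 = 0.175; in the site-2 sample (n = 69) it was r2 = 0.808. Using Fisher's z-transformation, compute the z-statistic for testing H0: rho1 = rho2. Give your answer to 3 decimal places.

Fisher z-transforms: z1 = atanh(0.175) = 0.176820, z2 = atanh(0.808) = 1.121241; difference d = -0.944421
Var(d) = 1/13 + 1/66 = 0.0769231 + 0.0151515 = 0.0920746
z = d/√Var(d) = -0.944421 / √0.0920746 = -0.944421 / 0.303438 = -3.112

-3.112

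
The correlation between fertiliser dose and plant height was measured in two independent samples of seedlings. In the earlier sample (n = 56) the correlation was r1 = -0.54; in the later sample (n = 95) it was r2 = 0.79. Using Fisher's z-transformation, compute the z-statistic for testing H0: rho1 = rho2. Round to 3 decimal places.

Fisher z-transforms: z1 = atanh(-0.54) = -0.604156, z2 = atanh(0.79) = 1.071432; difference d = -1.675588
Var(d) = 1/53 + 1/92 = 0.0188679 + 0.0108696 = 0.0297375
z = d/√Var(d) = -1.675588 / √0.0297375 = -1.675588 / 0.172446 = -9.717

-9.717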